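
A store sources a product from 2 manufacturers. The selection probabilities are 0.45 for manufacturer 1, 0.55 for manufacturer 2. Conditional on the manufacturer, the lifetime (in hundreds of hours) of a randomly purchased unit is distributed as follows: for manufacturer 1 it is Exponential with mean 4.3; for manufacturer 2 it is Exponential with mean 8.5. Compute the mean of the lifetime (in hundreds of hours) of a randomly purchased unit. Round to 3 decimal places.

6.610

Component means — 1: 4.3; 2: 8.5.
E[X] = 0.45·4.3 + 0.55·8.5 = 6.61.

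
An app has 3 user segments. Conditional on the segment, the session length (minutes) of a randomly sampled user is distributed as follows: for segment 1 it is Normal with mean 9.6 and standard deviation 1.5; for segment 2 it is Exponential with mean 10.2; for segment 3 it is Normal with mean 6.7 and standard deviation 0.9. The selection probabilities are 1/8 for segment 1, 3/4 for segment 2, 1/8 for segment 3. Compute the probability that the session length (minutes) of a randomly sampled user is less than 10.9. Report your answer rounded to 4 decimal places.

Conditional on each segment, P(X < 10.9): 1: 0.806938; 2: 0.65652; 3: 0.999998.
By total probability, P(X < 10.9) = 0.125·0.806938 + 0.75·0.65652 + 0.125·0.999998 = 0.718257.

0.7183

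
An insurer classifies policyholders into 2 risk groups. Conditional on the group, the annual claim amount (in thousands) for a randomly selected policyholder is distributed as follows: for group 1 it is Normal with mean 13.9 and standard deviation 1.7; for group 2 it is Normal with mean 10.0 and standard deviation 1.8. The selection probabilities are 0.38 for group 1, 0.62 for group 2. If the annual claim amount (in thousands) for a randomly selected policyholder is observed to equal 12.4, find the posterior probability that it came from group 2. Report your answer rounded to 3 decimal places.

0.483

Likelihoods f(12.4 | ·): 1: 0.159002; 2: 0.0911167.
Posterior ∝ prior × likelihood. Numerator for 2: 0.62·0.0911167 = 0.0564924.
Normalizing constant: 0.38·0.159002 + 0.62·0.0911167 = 0.116913.
P(2 | observation) = 0.0564924 / 0.116913 = 0.4832.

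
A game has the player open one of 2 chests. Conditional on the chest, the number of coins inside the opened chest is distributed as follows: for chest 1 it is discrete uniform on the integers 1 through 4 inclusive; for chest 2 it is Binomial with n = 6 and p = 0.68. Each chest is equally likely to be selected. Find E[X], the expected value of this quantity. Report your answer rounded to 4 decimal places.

Component means — 1: 2.5; 2: 4.08.
E[X] = 0.5·2.5 + 0.5·4.08 = 3.29.

3.2900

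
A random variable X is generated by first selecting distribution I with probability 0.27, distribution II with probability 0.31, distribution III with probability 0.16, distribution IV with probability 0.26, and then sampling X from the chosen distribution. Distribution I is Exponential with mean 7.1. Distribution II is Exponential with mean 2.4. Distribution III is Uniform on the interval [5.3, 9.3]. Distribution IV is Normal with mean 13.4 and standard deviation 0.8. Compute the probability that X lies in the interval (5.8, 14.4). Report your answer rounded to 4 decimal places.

0.4832

Conditional on each component, P(5.8 < X < 14.4): I: 0.310222; II: 0.0867398; III: 0.875; IV: 0.89435.
By total probability, P(5.8 < X < 14.4) = 0.27·0.310222 + 0.31·0.0867398 + 0.16·0.875 + 0.26·0.89435 = 0.48318.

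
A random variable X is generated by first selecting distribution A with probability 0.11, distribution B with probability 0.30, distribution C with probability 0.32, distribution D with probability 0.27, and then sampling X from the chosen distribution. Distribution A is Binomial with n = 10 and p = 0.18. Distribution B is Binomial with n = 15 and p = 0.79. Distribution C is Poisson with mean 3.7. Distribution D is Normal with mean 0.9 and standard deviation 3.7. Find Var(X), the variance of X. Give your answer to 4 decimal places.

Per component, A: μ=1.8, E[X²]=4.716; B: μ=11.85, E[X²]=142.911; C: μ=3.7, E[X²]=17.39; D: μ=0.9, E[X²]=14.5.
E[X] = 0.11·1.8 + 0.3·11.85 + 0.32·3.7 + 0.27·0.9 = 5.18.
E[X²] = 0.11·4.716 + 0.3·142.911 + 0.32·17.39 + 0.27·14.5 = 52.8719.
Var(X) = E[X²] − (E[X])² = 52.8719 − 26.8324 = 26.0395.

26.0395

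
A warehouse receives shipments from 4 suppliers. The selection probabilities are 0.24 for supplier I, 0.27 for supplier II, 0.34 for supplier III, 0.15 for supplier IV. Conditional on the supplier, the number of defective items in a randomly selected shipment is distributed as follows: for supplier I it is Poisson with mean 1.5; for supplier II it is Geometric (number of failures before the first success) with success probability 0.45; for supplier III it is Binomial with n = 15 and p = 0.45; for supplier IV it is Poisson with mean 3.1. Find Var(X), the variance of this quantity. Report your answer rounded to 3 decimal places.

8.794

Per component, I: μ=1.5, E[X²]=3.75; II: μ=1.22222, E[X²]=4.20988; III: μ=6.75, E[X²]=49.275; IV: μ=3.1, E[X²]=12.71.
E[X] = 0.24·1.5 + 0.27·1.22222 + 0.34·6.75 + 0.15·3.1 = 3.45.
E[X²] = 0.24·3.75 + 0.27·4.20988 + 0.34·49.275 + 0.15·12.71 = 20.6967.
Var(X) = E[X²] − (E[X])² = 20.6967 − 11.9025 = 8.79417.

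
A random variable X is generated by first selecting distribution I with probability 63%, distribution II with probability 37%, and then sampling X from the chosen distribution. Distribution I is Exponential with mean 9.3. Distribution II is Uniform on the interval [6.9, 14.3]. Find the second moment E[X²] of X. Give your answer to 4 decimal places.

152.2390

For each component E[X²] = Var + (mean)², giving I: 172.98; II: 116.923.
Overall E[X²] = 0.63·172.98 + 0.37·116.923 = 152.239.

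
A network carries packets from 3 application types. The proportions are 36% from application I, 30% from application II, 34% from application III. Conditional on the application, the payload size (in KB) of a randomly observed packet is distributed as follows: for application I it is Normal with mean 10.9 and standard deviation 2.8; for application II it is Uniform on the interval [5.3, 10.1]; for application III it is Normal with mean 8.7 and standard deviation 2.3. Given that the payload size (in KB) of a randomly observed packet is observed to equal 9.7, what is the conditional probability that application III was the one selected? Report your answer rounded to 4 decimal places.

0.3293

Likelihoods f(9.7 | ·): I: 0.129977; II: 0.208333; III: 0.15781.
Posterior ∝ prior × likelihood. Numerator for III: 0.34·0.15781 = 0.0536553.
Normalizing constant: 0.36·0.129977 + 0.3·0.208333 + 0.34·0.15781 = 0.162947.
P(III | observation) = 0.0536553 / 0.162947 = 0.32928.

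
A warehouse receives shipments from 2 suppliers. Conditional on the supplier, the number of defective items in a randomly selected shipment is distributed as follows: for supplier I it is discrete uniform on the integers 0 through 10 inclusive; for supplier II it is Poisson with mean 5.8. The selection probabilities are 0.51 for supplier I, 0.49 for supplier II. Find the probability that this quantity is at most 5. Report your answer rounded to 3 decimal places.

Conditional on each supplier, P(X ≤ 5): I: 0.545455; II: 0.478315.
By total probability, P(X ≤ 5) = 0.51·0.545455 + 0.49·0.478315 = 0.512556.

0.513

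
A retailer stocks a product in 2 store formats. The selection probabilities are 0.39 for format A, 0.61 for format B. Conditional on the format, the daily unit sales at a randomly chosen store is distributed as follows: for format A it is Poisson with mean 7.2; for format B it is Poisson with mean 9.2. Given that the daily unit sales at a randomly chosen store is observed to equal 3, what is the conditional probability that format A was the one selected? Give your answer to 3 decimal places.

0.694

Likelihoods P(X=3 | ·): A: 0.0464436; B: 0.013113.
Posterior ∝ prior × likelihood. Numerator for A: 0.39·0.0464436 = 0.018113.
Normalizing constant: 0.39·0.0464436 + 0.61·0.013113 = 0.026112.
P(A | observation) = 0.018113 / 0.026112 = 0.693667.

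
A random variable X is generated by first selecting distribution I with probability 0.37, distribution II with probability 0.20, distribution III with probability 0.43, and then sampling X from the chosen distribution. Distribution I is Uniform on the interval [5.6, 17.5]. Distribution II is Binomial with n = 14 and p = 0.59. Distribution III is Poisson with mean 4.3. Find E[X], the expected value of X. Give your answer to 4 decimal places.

Component means — I: 11.55; II: 8.26; III: 4.3.
E[X] = 0.37·11.55 + 0.2·8.26 + 0.43·4.3 = 7.7745.

7.7745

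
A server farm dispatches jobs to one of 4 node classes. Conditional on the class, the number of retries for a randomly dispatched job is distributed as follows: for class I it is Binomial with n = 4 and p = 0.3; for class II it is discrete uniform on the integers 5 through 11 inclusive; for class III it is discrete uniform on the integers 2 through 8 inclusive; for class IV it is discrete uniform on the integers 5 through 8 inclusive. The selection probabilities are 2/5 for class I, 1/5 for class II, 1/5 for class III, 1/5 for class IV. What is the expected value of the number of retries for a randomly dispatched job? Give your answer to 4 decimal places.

4.3800

Component means — I: 1.2; II: 8; III: 5; IV: 6.5.
E[X] = 0.4·1.2 + 0.2·8 + 0.2·5 + 0.2·6.5 = 4.38.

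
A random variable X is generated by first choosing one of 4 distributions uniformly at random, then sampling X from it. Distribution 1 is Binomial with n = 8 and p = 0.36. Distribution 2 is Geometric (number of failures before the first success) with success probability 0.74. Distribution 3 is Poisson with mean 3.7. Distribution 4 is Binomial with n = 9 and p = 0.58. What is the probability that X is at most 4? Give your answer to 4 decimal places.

Conditional on each component, P(X ≤ 4): 1: 0.881976; 2: 0.998812; 3: 0.687219; 4: 0.309692.
By total probability, P(X ≤ 4) = 0.25·0.881976 + 0.25·0.998812 + 0.25·0.687219 + 0.25·0.309692 = 0.719425.

0.7194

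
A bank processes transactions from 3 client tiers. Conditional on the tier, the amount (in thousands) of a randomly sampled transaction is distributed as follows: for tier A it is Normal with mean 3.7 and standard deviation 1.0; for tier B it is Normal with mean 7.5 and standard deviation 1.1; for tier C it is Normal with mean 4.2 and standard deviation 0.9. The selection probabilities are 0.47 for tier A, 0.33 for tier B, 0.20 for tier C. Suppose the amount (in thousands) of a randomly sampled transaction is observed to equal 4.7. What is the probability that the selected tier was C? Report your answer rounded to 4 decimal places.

Likelihoods f(4.7 | ·): A: 0.241971; B: 0.0142085; C: 0.37988.
Posterior ∝ prior × likelihood. Numerator for C: 0.2·0.37988 = 0.0759761.
Normalizing constant: 0.47·0.241971 + 0.33·0.0142085 + 0.2·0.37988 = 0.194391.
P(C | observation) = 0.0759761 / 0.194391 = 0.390841.

0.3908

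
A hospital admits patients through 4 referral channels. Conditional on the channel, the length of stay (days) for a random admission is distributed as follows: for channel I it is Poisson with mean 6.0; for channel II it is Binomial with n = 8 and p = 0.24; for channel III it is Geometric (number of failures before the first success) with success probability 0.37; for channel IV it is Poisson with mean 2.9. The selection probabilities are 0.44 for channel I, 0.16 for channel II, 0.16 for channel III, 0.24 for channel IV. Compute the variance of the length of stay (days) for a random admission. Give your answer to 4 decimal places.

7.8857

Per component, I: μ=6, E[X²]=42; II: μ=1.92, E[X²]=5.1456; III: μ=1.7027, E[X²]=7.5011; IV: μ=2.9, E[X²]=11.31.
E[X] = 0.44·6 + 0.16·1.92 + 0.16·1.7027 + 0.24·2.9 = 3.91563.
E[X²] = 0.44·42 + 0.16·5.1456 + 0.16·7.5011 + 0.24·11.31 = 23.2179.
Var(X) = E[X²] − (E[X])² = 23.2179 − 15.3322 = 7.88569.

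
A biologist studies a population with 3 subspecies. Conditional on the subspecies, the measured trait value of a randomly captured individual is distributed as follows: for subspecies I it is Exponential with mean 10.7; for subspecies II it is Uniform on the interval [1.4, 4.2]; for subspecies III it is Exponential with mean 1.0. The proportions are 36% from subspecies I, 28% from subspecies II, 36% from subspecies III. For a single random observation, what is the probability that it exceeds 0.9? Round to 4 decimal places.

0.7573

Conditional on each subspecies, P(X > 0.9): I: 0.919328; II: 1; III: 0.40657.
By total probability, P(X > 0.9) = 0.36·0.919328 + 0.28·1 + 0.36·0.40657 = 0.757323.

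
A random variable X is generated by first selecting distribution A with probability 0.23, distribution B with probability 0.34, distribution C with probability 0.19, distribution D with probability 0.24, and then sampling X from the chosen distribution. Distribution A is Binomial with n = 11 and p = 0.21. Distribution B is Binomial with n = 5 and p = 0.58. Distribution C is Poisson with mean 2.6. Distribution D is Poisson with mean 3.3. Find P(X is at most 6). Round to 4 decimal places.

0.9839

Conditional on each component, P(X ≤ 6): A: 0.997349; B: 1; C: 0.98283; D: 0.949034.
By total probability, P(X ≤ 6) = 0.23·0.997349 + 0.34·1 + 0.19·0.98283 + 0.24·0.949034 = 0.983896.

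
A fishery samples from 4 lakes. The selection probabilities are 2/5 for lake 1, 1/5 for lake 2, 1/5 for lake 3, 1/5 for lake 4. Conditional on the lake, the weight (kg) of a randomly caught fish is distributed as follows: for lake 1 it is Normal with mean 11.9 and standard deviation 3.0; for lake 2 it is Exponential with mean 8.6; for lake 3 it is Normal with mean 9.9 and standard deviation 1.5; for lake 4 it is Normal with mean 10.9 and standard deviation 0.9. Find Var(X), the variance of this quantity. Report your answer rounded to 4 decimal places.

Per component, 1: μ=11.9, E[X²]=150.61; 2: μ=8.6, E[X²]=147.92; 3: μ=9.9, E[X²]=100.26; 4: μ=10.9, E[X²]=119.62.
E[X] = 0.4·11.9 + 0.2·8.6 + 0.2·9.9 + 0.2·10.9 = 10.64.
E[X²] = 0.4·150.61 + 0.2·147.92 + 0.2·100.26 + 0.2·119.62 = 133.804.
Var(X) = E[X²] − (E[X])² = 133.804 − 113.21 = 20.5944.

20.5944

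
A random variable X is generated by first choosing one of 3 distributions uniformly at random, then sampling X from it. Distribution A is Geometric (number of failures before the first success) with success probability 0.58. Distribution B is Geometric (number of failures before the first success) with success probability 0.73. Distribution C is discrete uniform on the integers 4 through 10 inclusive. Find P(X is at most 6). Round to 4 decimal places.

0.8087

Conditional on each component, P(X ≤ 6): A: 0.997695; B: 0.999895; C: 0.428571.
By total probability, P(X ≤ 6) = 0.333333·0.997695 + 0.333333·0.999895 + 0.333333·0.428571 = 0.80872.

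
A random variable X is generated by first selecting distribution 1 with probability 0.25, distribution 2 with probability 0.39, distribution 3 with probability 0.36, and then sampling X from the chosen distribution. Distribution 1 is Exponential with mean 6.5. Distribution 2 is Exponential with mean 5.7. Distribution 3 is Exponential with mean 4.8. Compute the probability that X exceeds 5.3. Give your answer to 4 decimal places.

Conditional on each component, P(X > 5.3): 1: 0.442469; 2: 0.394623; 3: 0.331487.
By total probability, P(X > 5.3) = 0.25·0.442469 + 0.39·0.394623 + 0.36·0.331487 = 0.383856.

0.3839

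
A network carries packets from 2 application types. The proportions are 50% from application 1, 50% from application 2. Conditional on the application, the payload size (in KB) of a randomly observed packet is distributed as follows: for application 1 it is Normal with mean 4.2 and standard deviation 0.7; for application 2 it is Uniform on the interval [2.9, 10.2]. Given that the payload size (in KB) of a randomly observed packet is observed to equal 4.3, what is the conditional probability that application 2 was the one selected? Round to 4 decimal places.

0.1954

Likelihoods f(4.3 | ·): 1: 0.564132; 2: 0.136986.
Posterior ∝ prior × likelihood. Numerator for 2: 0.5·0.136986 = 0.0684932.
Normalizing constant: 0.5·0.564132 + 0.5·0.136986 = 0.350559.
P(2 | observation) = 0.0684932 / 0.350559 = 0.195383.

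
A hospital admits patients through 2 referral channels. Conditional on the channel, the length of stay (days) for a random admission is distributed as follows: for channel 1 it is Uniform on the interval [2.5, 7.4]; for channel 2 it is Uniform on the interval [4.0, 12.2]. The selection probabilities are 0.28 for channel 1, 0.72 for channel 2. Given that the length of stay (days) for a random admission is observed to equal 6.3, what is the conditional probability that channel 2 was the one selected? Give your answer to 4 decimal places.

0.6058

Likelihoods f(6.3 | ·): 1: 0.204082; 2: 0.121951.
Posterior ∝ prior × likelihood. Numerator for 2: 0.72·0.121951 = 0.0878049.
Normalizing constant: 0.28·0.204082 + 0.72·0.121951 = 0.144948.
P(2 | observation) = 0.0878049 / 0.144948 = 0.605769.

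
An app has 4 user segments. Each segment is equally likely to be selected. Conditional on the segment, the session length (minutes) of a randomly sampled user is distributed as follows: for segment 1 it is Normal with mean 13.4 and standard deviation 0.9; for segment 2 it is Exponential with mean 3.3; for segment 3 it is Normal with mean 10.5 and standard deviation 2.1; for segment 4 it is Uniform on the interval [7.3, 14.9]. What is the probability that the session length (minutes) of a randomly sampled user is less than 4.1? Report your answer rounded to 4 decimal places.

0.1781

Conditional on each segment, P(X < 4.1): 1: 0; 2: 0.711316; 3: 0.00115331; 4: 0.
By total probability, P(X < 4.1) = 0.25·0 + 0.25·0.711316 + 0.25·0.00115331 + 0.25·0 = 0.178117.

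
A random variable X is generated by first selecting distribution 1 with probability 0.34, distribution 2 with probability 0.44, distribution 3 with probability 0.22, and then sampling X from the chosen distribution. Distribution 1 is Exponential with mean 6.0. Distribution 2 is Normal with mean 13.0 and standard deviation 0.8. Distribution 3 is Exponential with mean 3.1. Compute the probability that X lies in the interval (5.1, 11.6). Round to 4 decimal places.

Conditional on each component, P(5.1 < X < 11.6): 1: 0.28275; 2: 0.0400592; 3: 0.169273.
By total probability, P(5.1 < X < 11.6) = 0.34·0.28275 + 0.44·0.0400592 + 0.22·0.169273 = 0.151001.

0.1510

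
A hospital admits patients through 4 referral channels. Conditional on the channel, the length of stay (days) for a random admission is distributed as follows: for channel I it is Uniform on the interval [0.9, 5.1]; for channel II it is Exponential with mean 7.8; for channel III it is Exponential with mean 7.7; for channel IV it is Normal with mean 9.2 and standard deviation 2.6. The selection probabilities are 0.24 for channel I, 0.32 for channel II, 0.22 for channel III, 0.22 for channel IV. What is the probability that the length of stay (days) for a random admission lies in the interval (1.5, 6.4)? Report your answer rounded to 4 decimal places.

0.4447

Conditional on each channel, P(1.5 < X < 6.4): I: 0.857143; II: 0.384847; III: 0.387455; IV: 0.139227.
By total probability, P(1.5 < X < 6.4) = 0.24·0.857143 + 0.32·0.384847 + 0.22·0.387455 + 0.22·0.139227 = 0.444735.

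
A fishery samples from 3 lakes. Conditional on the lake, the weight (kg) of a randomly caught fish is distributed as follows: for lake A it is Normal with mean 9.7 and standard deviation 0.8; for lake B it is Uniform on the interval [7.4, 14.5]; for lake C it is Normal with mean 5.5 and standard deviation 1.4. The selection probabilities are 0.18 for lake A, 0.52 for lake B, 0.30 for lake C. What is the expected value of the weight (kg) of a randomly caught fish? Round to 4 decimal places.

9.0900

Component means — A: 9.7; B: 10.95; C: 5.5.
E[X] = 0.18·9.7 + 0.52·10.95 + 0.3·5.5 = 9.09.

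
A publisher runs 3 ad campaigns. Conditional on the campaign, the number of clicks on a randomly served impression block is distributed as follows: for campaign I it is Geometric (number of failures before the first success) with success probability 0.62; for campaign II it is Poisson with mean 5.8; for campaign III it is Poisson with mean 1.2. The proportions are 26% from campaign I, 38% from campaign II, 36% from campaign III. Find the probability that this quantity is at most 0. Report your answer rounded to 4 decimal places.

0.2708

Conditional on each campaign, P(X ≤ 0): I: 0.62; II: 0.00302755; III: 0.301194.
By total probability, P(X ≤ 0) = 0.26·0.62 + 0.38·0.00302755 + 0.36·0.301194 = 0.27078.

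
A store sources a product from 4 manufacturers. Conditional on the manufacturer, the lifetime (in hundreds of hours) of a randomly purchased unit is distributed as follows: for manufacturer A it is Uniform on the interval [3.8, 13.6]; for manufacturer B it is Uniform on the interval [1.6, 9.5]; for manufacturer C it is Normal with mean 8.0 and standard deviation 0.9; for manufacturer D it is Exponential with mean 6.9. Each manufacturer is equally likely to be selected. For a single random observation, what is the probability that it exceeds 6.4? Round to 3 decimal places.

Conditional on each manufacturer, P(X > 6.4): A: 0.734694; B: 0.392405; C: 0.96228; D: 0.395527.
By total probability, P(X > 6.4) = 0.25·0.734694 + 0.25·0.392405 + 0.25·0.96228 + 0.25·0.395527 = 0.621226.

0.621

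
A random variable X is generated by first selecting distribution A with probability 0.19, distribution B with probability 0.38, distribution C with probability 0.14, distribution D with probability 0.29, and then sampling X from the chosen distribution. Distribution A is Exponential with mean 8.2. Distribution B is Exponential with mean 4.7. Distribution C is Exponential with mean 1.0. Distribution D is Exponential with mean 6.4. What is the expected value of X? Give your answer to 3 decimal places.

Component means — A: 8.2; B: 4.7; C: 1; D: 6.4.
E[X] = 0.19·8.2 + 0.38·4.7 + 0.14·1 + 0.29·6.4 = 5.34.

5.340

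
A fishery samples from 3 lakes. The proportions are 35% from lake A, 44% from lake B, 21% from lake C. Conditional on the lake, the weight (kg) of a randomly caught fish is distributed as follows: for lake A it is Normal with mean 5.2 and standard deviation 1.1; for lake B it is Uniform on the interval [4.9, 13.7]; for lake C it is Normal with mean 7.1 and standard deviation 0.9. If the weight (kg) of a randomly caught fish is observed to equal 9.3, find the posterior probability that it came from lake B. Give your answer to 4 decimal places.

Likelihoods f(9.3 | ·): A: 0.000348968; B: 0.113636; C: 0.0223432.
Posterior ∝ prior × likelihood. Numerator for B: 0.44·0.113636 = 0.05.
Normalizing constant: 0.35·0.000348968 + 0.44·0.113636 + 0.21·0.0223432 = 0.0548142.
P(B | observation) = 0.05 / 0.0548142 = 0.912172.

0.9122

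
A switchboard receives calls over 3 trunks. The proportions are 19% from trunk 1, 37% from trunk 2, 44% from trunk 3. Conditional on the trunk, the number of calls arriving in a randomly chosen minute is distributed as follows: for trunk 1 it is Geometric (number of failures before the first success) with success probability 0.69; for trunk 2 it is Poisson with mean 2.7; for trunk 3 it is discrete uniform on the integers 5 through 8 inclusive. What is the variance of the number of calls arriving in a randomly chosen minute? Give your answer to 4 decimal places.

7.4404

Per component, 1: μ=0.449275, E[X²]=0.852972; 2: μ=2.7, E[X²]=9.99; 3: μ=6.5, E[X²]=43.5.
E[X] = 0.19·0.449275 + 0.37·2.7 + 0.44·6.5 = 3.94436.
E[X²] = 0.19·0.852972 + 0.37·9.99 + 0.44·43.5 = 22.9984.
Var(X) = E[X²] − (E[X])² = 22.9984 − 15.558 = 7.44037.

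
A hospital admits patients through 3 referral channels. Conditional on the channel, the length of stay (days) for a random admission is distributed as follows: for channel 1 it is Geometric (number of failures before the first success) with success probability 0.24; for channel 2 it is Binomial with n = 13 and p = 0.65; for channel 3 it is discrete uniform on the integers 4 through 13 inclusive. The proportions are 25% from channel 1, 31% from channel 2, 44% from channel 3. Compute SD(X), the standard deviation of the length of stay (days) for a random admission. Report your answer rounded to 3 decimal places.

3.625

Per component, 1: μ=3.16667, E[X²]=23.2222; 2: μ=8.45, E[X²]=74.36; 3: μ=8.5, E[X²]=80.5.
E[X] = 0.25·3.16667 + 0.31·8.45 + 0.44·8.5 = 7.15117.
E[X²] = 0.25·23.2222 + 0.31·74.36 + 0.44·80.5 = 64.2772.
Var(X) = E[X²] − (E[X])² = 64.2772 − 51.1392 = 13.138.
SD(X) = √13.138 = 3.62463.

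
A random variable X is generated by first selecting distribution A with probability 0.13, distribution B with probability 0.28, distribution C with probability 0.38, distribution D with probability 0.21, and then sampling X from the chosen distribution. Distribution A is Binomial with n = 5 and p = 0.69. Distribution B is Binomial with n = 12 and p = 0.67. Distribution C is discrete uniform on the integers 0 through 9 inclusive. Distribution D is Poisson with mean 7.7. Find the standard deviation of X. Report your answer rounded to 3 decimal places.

Per component, A: μ=3.45, E[X²]=12.972; B: μ=8.04, E[X²]=67.2948; C: μ=4.5, E[X²]=28.5; D: μ=7.7, E[X²]=66.99.
E[X] = 0.13·3.45 + 0.28·8.04 + 0.38·4.5 + 0.21·7.7 = 6.0267.
E[X²] = 0.13·12.972 + 0.28·67.2948 + 0.38·28.5 + 0.21·66.99 = 45.4268.
Var(X) = E[X²] − (E[X])² = 45.4268 − 36.3211 = 9.10569.
SD(X) = √9.10569 = 3.01756.

3.018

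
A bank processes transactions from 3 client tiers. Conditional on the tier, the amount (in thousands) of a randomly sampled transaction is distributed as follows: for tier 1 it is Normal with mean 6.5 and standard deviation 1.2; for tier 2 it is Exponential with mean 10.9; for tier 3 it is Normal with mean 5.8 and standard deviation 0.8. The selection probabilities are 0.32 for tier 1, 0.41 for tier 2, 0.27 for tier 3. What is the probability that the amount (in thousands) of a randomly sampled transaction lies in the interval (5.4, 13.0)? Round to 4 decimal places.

0.5746

Conditional on each tier, P(5.4 < X < 13.0): 1: 0.820341; 2: 0.305906; 3: 0.691462.
By total probability, P(5.4 < X < 13.0) = 0.32·0.820341 + 0.41·0.305906 + 0.27·0.691462 = 0.574626.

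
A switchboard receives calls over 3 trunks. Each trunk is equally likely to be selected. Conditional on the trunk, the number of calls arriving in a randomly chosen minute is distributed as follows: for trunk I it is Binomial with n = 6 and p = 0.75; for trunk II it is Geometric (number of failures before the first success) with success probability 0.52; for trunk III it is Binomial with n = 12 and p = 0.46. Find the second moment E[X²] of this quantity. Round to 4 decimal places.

For each component E[X²] = Var + (mean)², giving I: 21.375; II: 2.62722; III: 33.4512.
Overall E[X²] = 0.333333·21.375 + 0.333333·2.62722 + 0.333333·33.4512 = 19.1511.

19.1511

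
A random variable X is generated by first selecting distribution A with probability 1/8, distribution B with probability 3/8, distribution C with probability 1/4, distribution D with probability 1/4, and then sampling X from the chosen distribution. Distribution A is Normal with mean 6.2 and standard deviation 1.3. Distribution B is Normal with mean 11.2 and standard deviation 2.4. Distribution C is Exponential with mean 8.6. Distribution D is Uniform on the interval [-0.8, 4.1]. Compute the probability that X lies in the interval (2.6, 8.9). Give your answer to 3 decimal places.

Conditional on each component, P(2.6 < X < 8.9): A: 0.978286; B: 0.168778; C: 0.38383; D: 0.306122.
By total probability, P(2.6 < X < 8.9) = 0.125·0.978286 + 0.375·0.168778 + 0.25·0.38383 + 0.25·0.306122 = 0.358065.

0.358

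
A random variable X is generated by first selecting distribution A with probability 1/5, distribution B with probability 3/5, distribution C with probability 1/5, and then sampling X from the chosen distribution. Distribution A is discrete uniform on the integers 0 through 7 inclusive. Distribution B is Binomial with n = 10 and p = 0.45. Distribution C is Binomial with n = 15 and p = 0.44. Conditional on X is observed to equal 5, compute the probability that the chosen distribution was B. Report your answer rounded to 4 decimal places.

Likelihoods P(X=5 | ·): A: 0.125; B: 0.234033; C: 0.15021.
Posterior ∝ prior × likelihood. Numerator for B: 0.6·0.234033 = 0.14042.
Normalizing constant: 0.2·0.125 + 0.6·0.234033 + 0.2·0.15021 = 0.195462.
P(B | observation) = 0.14042 / 0.195462 = 0.7184.

0.7184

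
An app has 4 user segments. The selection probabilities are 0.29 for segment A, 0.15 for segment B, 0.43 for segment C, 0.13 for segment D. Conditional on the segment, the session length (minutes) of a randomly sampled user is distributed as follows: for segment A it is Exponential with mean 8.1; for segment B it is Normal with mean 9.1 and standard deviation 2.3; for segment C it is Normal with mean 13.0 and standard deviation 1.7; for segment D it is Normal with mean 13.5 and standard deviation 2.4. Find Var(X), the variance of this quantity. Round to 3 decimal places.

Per component, A: μ=8.1, E[X²]=131.22; B: μ=9.1, E[X²]=88.1; C: μ=13, E[X²]=171.89; D: μ=13.5, E[X²]=188.01.
E[X] = 0.29·8.1 + 0.15·9.1 + 0.43·13 + 0.13·13.5 = 11.059.
E[X²] = 0.29·131.22 + 0.15·88.1 + 0.43·171.89 + 0.13·188.01 = 149.623.
Var(X) = E[X²] − (E[X])² = 149.623 − 122.301 = 27.3213.

27.321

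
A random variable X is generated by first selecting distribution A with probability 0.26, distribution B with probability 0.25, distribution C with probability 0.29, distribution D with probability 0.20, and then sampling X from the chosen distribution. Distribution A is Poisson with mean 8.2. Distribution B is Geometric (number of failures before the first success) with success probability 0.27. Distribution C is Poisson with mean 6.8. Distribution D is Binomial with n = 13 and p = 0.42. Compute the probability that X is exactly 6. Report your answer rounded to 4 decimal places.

Conditional on each component, P(X = 6): A: 0.115967; B: 0.0408602; C: 0.152939; D: 0.207974.
By total probability, P(X = 6) = 0.26·0.115967 + 0.25·0.0408602 + 0.29·0.152939 + 0.2·0.207974 = 0.126314.

0.1263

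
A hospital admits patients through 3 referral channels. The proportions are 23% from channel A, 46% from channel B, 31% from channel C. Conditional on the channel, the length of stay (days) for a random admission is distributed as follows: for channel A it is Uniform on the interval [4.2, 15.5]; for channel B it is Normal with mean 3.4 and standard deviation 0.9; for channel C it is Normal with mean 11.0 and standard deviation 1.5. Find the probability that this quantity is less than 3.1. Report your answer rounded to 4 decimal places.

Conditional on each channel, P(X < 3.1): A: 0; B: 0.369441; C: 6.94616e-08.
By total probability, P(X < 3.1) = 0.23·0 + 0.46·0.369441 + 0.31·6.94616e-08 = 0.169943.

0.1699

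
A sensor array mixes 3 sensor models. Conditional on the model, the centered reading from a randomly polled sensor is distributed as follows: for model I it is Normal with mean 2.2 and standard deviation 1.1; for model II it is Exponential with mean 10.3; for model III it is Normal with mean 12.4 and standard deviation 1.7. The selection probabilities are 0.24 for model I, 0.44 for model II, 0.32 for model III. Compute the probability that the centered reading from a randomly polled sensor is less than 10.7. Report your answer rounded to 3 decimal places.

Conditional on each model, P(X < 10.7): I: 1; II: 0.646133; III: 0.158655.
By total probability, P(X < 10.7) = 0.24·1 + 0.44·0.646133 + 0.32·0.158655 = 0.575068.

0.575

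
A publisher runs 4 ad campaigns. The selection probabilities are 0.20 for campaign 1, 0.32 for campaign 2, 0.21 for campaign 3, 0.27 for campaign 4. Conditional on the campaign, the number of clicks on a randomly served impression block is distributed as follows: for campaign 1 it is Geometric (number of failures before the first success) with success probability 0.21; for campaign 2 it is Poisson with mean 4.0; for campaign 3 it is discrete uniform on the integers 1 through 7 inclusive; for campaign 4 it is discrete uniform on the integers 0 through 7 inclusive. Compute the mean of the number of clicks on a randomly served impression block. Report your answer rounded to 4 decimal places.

Component means — 1: 3.7619; 2: 4; 3: 4; 4: 3.5.
E[X] = 0.2·3.7619 + 0.32·4 + 0.21·4 + 0.27·3.5 = 3.81738.

3.8174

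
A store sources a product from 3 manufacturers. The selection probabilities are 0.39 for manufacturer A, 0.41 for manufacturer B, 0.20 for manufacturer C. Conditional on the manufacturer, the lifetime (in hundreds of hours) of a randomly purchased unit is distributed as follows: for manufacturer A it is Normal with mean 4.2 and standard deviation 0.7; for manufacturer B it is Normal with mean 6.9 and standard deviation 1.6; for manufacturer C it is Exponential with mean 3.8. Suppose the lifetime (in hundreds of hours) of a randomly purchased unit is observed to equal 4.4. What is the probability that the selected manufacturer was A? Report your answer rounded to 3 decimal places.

Likelihoods f(4.4 | ·): A: 0.547124; B: 0.0735606; C: 0.0826702.
Posterior ∝ prior × likelihood. Numerator for A: 0.39·0.547124 = 0.213378.
Normalizing constant: 0.39·0.547124 + 0.41·0.0735606 + 0.2·0.0826702 = 0.260072.
P(A | observation) = 0.213378 / 0.260072 = 0.820458.

0.820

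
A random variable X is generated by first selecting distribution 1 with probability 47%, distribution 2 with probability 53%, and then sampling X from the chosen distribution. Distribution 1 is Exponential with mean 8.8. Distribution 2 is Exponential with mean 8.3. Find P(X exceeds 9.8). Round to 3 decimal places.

0.317

Conditional on each component, P(X > 9.8): 1: 0.328363; 2: 0.307057.
By total probability, P(X > 9.8) = 0.47·0.328363 + 0.53·0.307057 = 0.317071.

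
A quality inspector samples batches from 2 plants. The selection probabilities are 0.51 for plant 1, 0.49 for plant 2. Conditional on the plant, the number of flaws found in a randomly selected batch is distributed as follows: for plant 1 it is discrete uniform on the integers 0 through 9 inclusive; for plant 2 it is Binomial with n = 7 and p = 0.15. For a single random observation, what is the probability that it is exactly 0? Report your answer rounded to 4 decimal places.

0.2081

Conditional on each plant, P(X = 0): 1: 0.1; 2: 0.320577.
By total probability, P(X = 0) = 0.51·0.1 + 0.49·0.320577 = 0.208083.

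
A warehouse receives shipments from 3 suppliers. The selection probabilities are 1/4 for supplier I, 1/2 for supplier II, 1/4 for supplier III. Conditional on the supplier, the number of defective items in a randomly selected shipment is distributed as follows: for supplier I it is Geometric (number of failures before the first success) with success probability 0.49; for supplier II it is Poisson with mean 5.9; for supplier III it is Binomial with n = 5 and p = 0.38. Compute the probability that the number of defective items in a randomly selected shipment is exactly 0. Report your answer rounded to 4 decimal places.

0.1468

Conditional on each supplier, P(X = 0): I: 0.49; II: 0.00273944; III: 0.0916133.
By total probability, P(X = 0) = 0.25·0.49 + 0.5·0.00273944 + 0.25·0.0916133 = 0.146773.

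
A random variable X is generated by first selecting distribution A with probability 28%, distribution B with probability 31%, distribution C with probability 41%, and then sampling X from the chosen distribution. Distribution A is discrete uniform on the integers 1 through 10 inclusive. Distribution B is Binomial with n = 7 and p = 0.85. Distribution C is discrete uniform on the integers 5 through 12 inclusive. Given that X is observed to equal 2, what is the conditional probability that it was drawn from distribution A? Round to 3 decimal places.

0.987

Likelihoods P(X=2 | ·): A: 0.1; B: 0.00115216; C: 0.
Posterior ∝ prior × likelihood. Numerator for A: 0.28·0.1 = 0.028.
Normalizing constant: 0.28·0.1 + 0.31·0.00115216 + 0.41·0 = 0.0283572.
P(A | observation) = 0.028 / 0.0283572 = 0.987405.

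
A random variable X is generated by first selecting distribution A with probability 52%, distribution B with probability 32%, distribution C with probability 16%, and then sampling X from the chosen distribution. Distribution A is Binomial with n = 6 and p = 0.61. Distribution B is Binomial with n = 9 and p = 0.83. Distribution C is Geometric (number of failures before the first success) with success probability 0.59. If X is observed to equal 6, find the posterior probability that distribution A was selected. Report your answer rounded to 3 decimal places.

Likelihoods P(X=6 | ·): A: 0.0515204; B: 0.134926; C: 0.00280256.
Posterior ∝ prior × likelihood. Numerator for A: 0.52·0.0515204 = 0.0267906.
Normalizing constant: 0.52·0.0515204 + 0.32·0.134926 + 0.16·0.00280256 = 0.0704152.
P(A | observation) = 0.0267906 / 0.0704152 = 0.380466.

0.380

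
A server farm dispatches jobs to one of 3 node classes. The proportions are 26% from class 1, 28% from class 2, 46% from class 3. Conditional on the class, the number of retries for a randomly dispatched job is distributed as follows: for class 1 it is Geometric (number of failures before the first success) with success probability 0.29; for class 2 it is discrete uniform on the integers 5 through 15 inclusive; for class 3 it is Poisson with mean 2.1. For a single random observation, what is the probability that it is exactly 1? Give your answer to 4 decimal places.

0.1718

Conditional on each class, P(X = 1): 1: 0.2059; 2: 0; 3: 0.257158.
By total probability, P(X = 1) = 0.26·0.2059 + 0.28·0 + 0.46·0.257158 = 0.171827.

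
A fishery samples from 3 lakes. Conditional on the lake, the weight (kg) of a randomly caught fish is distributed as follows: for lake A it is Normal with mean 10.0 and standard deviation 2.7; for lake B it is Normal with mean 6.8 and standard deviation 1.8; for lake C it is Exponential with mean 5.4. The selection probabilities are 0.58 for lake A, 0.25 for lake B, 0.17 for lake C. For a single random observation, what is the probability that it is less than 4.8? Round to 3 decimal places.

0.149

Conditional on each lake, P(X < 4.8): A: 0.0270568; B: 0.13326; C: 0.588888.
By total probability, P(X < 4.8) = 0.58·0.0270568 + 0.25·0.13326 + 0.17·0.588888 = 0.149119.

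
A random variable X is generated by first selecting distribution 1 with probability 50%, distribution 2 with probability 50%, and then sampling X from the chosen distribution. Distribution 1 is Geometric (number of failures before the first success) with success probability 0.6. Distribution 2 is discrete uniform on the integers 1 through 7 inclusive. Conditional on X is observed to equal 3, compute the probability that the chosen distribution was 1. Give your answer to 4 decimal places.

0.2119

Likelihoods P(X=3 | ·): 1: 0.0384; 2: 0.142857.
Posterior ∝ prior × likelihood. Numerator for 1: 0.5·0.0384 = 0.0192.
Normalizing constant: 0.5·0.0384 + 0.5·0.142857 = 0.0906286.
P(1 | observation) = 0.0192 / 0.0906286 = 0.211854.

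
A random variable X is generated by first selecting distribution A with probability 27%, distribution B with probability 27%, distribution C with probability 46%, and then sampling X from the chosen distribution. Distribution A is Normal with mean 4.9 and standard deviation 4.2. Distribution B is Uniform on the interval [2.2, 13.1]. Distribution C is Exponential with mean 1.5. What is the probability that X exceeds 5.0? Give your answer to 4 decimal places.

0.3495

Conditional on each component, P(X > 5.0): A: 0.490502; B: 0.743119; C: 0.035674.
By total probability, P(X > 5.0) = 0.27·0.490502 + 0.27·0.743119 + 0.46·0.035674 = 0.349488.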